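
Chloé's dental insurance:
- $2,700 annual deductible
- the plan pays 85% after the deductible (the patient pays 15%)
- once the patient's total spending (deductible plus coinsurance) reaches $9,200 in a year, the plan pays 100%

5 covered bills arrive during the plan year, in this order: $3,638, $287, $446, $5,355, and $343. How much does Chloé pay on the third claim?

Bill 1, $3,638: deductible takes $2,700, $938 remains; 15% of $938 = $140.70. Cost to patient: $2,840.70. OOP to date $2,840.70.
Bill 2, $287: 15% coinsurance on $287 = $43.05. Patient pays $43.05; OOP now $2,883.75.
Bill 3, $446: deductible already satisfied, so patient's share is 15% × $446 = $66.90. Patient pays $66.90; OOP now $2,950.65.

$66.90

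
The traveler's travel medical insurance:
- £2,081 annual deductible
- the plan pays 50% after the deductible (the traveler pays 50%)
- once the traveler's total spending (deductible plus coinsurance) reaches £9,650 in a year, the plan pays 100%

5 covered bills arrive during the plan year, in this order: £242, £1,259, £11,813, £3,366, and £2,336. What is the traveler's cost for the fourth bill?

£1,683

Claim 1 — £242: all of it applies to the deductible. Cost to traveler: £242. OOP to date £242.
Claim 2 — £1,259: entire amount goes to the deductible. Traveler pays £1,259; OOP now £1,501.
Claim 3 — £11,813: deductible takes £580, £11,233 remains; coinsurance £11,233 × 50% = £5,616.50. Traveler pays £6,196.50; OOP now £7,697.50.
Claim 4 — £3,366: 50% coinsurance on £3,366 = £1,683. Traveler owes £1,683 (running OOP £9,380.50).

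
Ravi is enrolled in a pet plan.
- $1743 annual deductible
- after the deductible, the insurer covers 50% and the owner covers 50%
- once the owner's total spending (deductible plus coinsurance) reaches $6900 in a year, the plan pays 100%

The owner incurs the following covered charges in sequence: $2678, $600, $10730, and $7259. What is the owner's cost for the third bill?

Claim 1 ($2678): $1743 to deductible, leaving $935; coinsurance $935 × 50% = $467.50. Owner pays $2210.50; OOP now $2210.50.
Claim 2 ($600): 50% coinsurance on $600 = $300. Owner owes $300 (running OOP $2510.50).
Claim 3 ($10730): 50% coinsurance on $10730 = $5365. Adding that to $2510.50 gives $7875.50, past the $6900 cap; owner pays only $6900 − $2510.50 = $4389.50.

$4389.50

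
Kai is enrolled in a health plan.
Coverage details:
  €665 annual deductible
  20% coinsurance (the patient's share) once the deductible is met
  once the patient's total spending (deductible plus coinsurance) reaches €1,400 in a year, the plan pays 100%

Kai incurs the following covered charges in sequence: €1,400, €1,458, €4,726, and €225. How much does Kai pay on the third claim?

€296.40

#1 (€1,400): €665 finishes the deductible; €735 goes to coinsurance; coinsurance €735 × 20% = €147. Patient pays €812; OOP now €812.
#2 (€1,458): 20% coinsurance on €1,458 = €291.60. Patient pays €291.60; OOP now €1,103.60.
#3 (€4,726): deductible already satisfied, so patient's share is 20% × €4,726 = €945.20. Adding that to €1,103.60 gives €2,048.80, past the €1,400 cap; patient pays only €1,400 − €1,103.60 = €296.40.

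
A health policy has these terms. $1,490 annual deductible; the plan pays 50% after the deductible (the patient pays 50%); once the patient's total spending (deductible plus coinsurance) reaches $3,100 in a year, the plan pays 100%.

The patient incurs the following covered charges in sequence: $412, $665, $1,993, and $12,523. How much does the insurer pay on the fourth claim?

Claim 1 — $412: entire amount goes to the deductible. Cost to patient: $412. OOP to date $412. Insurer: $412 − $412 = $0.
Claim 2 — $665: entire amount goes to the deductible. Patient owes $665 (running OOP $1,077). Insurer: $665 − $665 = $0.
Claim 3 — $1,993: $413 finishes the deductible; $1,580 goes to coinsurance; coinsurance $1,580 × 50% = $790. Cost to patient: $1,203. OOP to date $2,280. Plan pays $1,993 − $1,203 = $790.
Claim 4 — $12,523: deductible already satisfied, so patient's share is 50% × $12,523 = $6,261.50. OOP would hit $8,541.50 > $3,100, so the cap limits the patient to $3,100 − $2,280 = $820. Insurer: $12,523 − $820 = $11,703.

$11,703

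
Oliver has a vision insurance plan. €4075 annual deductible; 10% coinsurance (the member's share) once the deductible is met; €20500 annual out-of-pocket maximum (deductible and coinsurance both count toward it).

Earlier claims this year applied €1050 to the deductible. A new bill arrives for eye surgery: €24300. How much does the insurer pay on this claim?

€19147.50

Remaining deductible: €4075 − €1050 = €3025.
The remaining €21275 (= €24300 − €3025) moves to coinsurance.
Member's 10% share of €21275 is €2127.50.
That puts the member's cost at €3025 + €2127.50 = €5152.50 before any cap.
Cumulative spending €1050 + €5152.50 = €6202.50 stays under the €20500 maximum.
The plan picks up €24300 − €5152.50 = €19147.50.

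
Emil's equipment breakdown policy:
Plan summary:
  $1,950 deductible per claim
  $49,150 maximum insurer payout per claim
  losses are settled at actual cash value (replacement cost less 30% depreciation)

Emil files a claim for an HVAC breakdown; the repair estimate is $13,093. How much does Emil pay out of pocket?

Actual cash value after 30% depreciation: $13,093 × 70% = $9,165.10.
Subtract the deductible: $9,165.10 − $1,950 = $7,215.10.
$7,215.10 is within the $49,150 limit, so the insurer pays $7,215.10.
Out of pocket: $13,093 − $7,215.10 = $5,877.90.

$5,877.90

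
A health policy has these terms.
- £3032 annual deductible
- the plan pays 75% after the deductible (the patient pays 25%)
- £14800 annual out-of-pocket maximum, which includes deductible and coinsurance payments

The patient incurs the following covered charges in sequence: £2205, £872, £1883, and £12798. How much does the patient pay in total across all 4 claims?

£6713.50

Claim 1 — £2205: all of it applies to the deductible. Patient pays £2205; OOP now £2205.
Claim 2 — £872: deductible takes £827, £45 remains; patient's 25% is £11.25. Patient pays £838.25; OOP now £3043.25.
Claim 3 — £1883: deductible already satisfied, so patient's share is 25% × £1883 = £470.75. Patient owes £470.75 (running OOP £3514).
Claim 4 — £12798: deductible met; 25% of £12798 = £3199.50. Patient pays £3199.50; OOP now £6713.50.
Total paid by the patient: £2205 + £838.25 + £470.75 + £3199.50 = £6713.50.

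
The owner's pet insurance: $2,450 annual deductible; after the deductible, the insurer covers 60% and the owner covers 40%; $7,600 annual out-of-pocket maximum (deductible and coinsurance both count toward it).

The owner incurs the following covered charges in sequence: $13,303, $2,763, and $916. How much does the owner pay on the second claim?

Bill 1, $13,303: $2,450 finishes the deductible; $10,853 goes to coinsurance; coinsurance $10,853 × 40% = $4,341.20. Owner owes $6,791.20 (running OOP $6,791.20).
Bill 2, $2,763: deductible met; 40% of $2,763 = $1,105.20. That would push OOP to $7,896.40, over the $7,600 cap, so owner pays $7,600 − $6,791.20 = $808.80.

$808.80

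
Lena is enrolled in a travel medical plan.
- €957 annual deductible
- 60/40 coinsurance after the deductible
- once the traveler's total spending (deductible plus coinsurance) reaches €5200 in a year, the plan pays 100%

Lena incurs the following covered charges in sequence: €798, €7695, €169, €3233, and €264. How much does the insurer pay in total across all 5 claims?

Claim 1 — €798: fully absorbed by the deductible. Traveler owes €798 (running OOP €798). Plan pays €798 − €798 = €0.
Claim 2 — €7695: €159 finishes the deductible; €7536 goes to coinsurance; 40% of €7536 = €3014.40. Traveler owes €3173.40 (running OOP €3971.40). Insurer: €7695 − €3173.40 = €4521.60.
Claim 3 — €169: deductible met; 40% of €169 = €67.60. Traveler pays €67.60; OOP now €4039. Plan pays €169 − €67.60 = €101.40.
Claim 4 — €3233: 40% coinsurance on €3233 = €1293.20. Adding that to €4039 gives €5332.20, past the €5200 cap; traveler pays only €5200 − €4039 = €1161. Plan pays €3233 − €1161 = €2072.
Claim 5 — €264: deductible met; 40% of €264 = €105.60. OOP would hit €5305.60 > €5200, so the cap limits the traveler to €5200 − €5200 = €0. Plan pays €264 − €0 = €264.
Insurer total = bills − traveler's total = €12159 − €5200 = €6959.

€6959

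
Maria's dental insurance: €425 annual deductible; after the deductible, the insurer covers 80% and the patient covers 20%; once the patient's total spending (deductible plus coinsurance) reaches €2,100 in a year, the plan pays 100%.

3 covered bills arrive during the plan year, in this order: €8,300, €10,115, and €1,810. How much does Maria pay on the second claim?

€100

#1 (€8,300): €425 finishes the deductible; €7,875 goes to coinsurance; coinsurance €7,875 × 20% = €1,575. Patient owes €2,000 (running OOP €2,000).
#2 (€10,115): deductible already satisfied, so patient's share is 20% × €10,115 = €2,023. That would push OOP to €4,023, over the €2,100 cap, so patient pays €2,100 − €2,000 = €100.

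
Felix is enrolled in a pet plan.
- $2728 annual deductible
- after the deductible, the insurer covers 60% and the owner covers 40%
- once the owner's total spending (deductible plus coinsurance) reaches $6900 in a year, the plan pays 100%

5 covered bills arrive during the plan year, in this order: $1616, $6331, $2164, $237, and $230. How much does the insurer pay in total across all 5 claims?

$4710

#1 ($1616): fully absorbed by the deductible. Owner owes $1616 (running OOP $1616). Insurer: $1616 − $1616 = $0.
#2 ($6331): deductible takes $1112, $5219 remains; owner's 40% is $2087.60. Owner owes $3199.60 (running OOP $4815.60). Plan pays $6331 − $3199.60 = $3131.40.
#3 ($2164): deductible already satisfied, so owner's share is 40% × $2164 = $865.60. Owner pays $865.60; OOP now $5681.20. Plan pays $2164 − $865.60 = $1298.40.
#4 ($237): deductible met; 40% of $237 = $94.80. Owner owes $94.80 (running OOP $5776). Plan pays $237 − $94.80 = $142.20.
#5 ($230): 40% coinsurance on $230 = $92. Owner pays $92; OOP now $5868. Insurer: $230 − $92 = $138.
Insurer total = bills − owner's total = $10578 − $5868 = $4710.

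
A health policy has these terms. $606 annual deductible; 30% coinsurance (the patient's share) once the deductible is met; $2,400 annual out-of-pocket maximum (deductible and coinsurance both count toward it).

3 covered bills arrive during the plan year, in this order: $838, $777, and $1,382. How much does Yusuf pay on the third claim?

Bill 1, $838: $606 to deductible, leaving $232; 30% of $232 = $69.60. Patient pays $675.60; OOP now $675.60.
Bill 2, $777: deductible already satisfied, so patient's share is 30% × $777 = $233.10. Cost to patient: $233.10. OOP to date $908.70.
Bill 3, $1,382: deductible met; 30% of $1,382 = $414.60. Patient owes $414.60 (running OOP $1,323.30).

$414.60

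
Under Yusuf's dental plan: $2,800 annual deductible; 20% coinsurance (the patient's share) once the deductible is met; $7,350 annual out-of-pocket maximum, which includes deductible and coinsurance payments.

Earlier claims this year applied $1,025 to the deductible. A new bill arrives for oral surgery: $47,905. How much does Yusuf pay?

$1,025 of the $2,800 deductible is already met, leaving $1,775.
That leaves $47,905 − $1,775 = $46,130 for coinsurance.
Patient's 20% share of $46,130 is $9,226.
That puts the patient's cost at $1,775 + $9,226 = $11,001 before any cap.
Year-to-date out-of-pocket would reach $1,025 + $11,001 = $12,026, above the $7,350 maximum, so the patient pays only $7,350 − $1,025 = $6,325.

$6,325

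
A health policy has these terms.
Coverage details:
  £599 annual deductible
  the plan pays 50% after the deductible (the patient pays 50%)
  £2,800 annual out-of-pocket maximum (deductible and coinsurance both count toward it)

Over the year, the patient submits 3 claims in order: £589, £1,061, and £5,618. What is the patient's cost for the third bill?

£1,675.50

Bill 1, £589: all of it applies to the deductible. Patient pays £589; OOP now £589.
Bill 2, £1,061: £10 finishes the deductible; £1,051 goes to coinsurance; 50% of £1,051 = £525.50. Patient pays £535.50; OOP now £1,124.50.
Bill 3, £5,618: deductible met; 50% of £5,618 = £2,809. OOP would hit £3,933.50 > £2,800, so the cap limits the patient to £2,800 − £1,124.50 = £1,675.50.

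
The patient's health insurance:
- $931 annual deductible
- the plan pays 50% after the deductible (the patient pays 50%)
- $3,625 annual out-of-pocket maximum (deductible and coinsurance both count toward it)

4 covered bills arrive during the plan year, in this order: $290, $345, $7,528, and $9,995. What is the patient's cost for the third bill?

$2,990

Claim 1 — $290: entire amount goes to the deductible. Patient owes $290 (running OOP $290).
Claim 2 — $345: fully absorbed by the deductible. Patient pays $345; OOP now $635.
Claim 3 — $7,528: deductible takes $296, $7,232 remains; patient's 50% is $3,616. Together that's $296 + $3,616 = $3,912. That would push OOP to $4,547, over the $3,625 cap, so patient pays $3,625 − $635 = $2,990.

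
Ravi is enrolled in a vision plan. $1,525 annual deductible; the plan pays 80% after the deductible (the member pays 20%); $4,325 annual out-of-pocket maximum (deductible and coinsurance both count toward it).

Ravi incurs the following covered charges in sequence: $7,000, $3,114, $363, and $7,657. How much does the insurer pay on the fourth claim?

$6,647.40

Bill 1, $7,000: deductible takes $1,525, $5,475 remains; coinsurance $5,475 × 20% = $1,095. Cost to member: $2,620. OOP to date $2,620. Insurer: $7,000 − $2,620 = $4,380.
Bill 2, $3,114: 20% coinsurance on $3,114 = $622.80. Cost to member: $622.80. OOP to date $3,242.80. Insurer: $3,114 − $622.80 = $2,491.20.
Bill 3, $363: deductible met; 20% of $363 = $72.60. Cost to member: $72.60. OOP to date $3,315.40. Plan pays $363 − $72.60 = $290.40.
Bill 4, $7,657: deductible already satisfied, so member's share is 20% × $7,657 = $1,531.40. Adding that to $3,315.40 gives $4,846.80, past the $4,325 cap; member pays only $4,325 − $3,315.40 = $1,009.60. Insurer: $7,657 − $1,009.60 = $6,647.40.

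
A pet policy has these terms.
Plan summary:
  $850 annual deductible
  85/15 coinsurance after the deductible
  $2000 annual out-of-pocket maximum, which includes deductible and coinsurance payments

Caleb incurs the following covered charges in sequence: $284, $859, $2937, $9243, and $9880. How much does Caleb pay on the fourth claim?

#1 ($284): all of it applies to the deductible. Cost to owner: $284. OOP to date $284.
#2 ($859): $566 to deductible, leaving $293; 15% of $293 = $43.95. Owner owes $609.95 (running OOP $893.95).
#3 ($2937): deductible met; 15% of $2937 = $440.55. Owner owes $440.55 (running OOP $1334.50).
#4 ($9243): 15% coinsurance on $9243 = $1386.45. OOP would hit $2720.95 > $2000, so the cap limits the owner to $2000 − $1334.50 = $665.50.

$665.50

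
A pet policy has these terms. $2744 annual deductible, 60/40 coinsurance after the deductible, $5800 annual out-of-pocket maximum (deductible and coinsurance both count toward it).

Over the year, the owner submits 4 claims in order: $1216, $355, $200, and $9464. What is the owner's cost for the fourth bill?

$4029

Claim 1 — $1216: entire amount goes to the deductible. Owner pays $1216; OOP now $1216.
Claim 2 — $355: entire amount goes to the deductible. Cost to owner: $355. OOP to date $1571.
Claim 3 — $200: entire amount goes to the deductible. Owner pays $200; OOP now $1771.
Claim 4 — $9464: deductible takes $973, $8491 remains; 40% of $8491 = $3396.40. Claim cost before the cap: $973 + $3396.40 = $4369.40. Adding that to $1771 gives $6140.40, past the $5800 cap; owner pays only $5800 − $1771 = $4029.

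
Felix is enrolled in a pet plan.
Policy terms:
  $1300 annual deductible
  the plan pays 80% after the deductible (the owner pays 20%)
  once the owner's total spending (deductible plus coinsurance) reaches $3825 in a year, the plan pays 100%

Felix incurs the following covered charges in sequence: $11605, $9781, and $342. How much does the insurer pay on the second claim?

#1 ($11605): deductible takes $1300, $10305 remains; coinsurance $10305 × 20% = $2061. Owner owes $3361 (running OOP $3361). Insurer: $11605 − $3361 = $8244.
#2 ($9781): 20% coinsurance on $9781 = $1956.20. OOP would hit $5317.20 > $3825, so the cap limits the owner to $3825 − $3361 = $464. Insurer: $9781 − $464 = $9317.

$9317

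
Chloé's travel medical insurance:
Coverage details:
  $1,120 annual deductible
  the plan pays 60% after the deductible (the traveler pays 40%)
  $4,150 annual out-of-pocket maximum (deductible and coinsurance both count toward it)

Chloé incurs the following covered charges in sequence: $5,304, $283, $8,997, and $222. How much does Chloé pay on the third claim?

#1 ($5,304): deductible takes $1,120, $4,184 remains; coinsurance $4,184 × 40% = $1,673.60. Traveler owes $2,793.60 (running OOP $2,793.60).
#2 ($283): deductible met; 40% of $283 = $113.20. Cost to traveler: $113.20. OOP to date $2,906.80.
#3 ($8,997): 40% coinsurance on $8,997 = $3,598.80. Adding that to $2,906.80 gives $6,505.60, past the $4,150 cap; traveler pays only $4,150 − $2,906.80 = $1,243.20.

$1,243.20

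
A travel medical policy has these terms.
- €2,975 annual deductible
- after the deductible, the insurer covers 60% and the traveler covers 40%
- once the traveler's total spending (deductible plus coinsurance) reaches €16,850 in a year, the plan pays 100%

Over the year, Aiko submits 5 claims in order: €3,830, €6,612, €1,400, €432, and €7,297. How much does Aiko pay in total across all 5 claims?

#1 (€3,830): €2,975 finishes the deductible; €855 goes to coinsurance; coinsurance €855 × 40% = €342. Traveler owes €3,317 (running OOP €3,317).
#2 (€6,612): 40% coinsurance on €6,612 = €2,644.80. Traveler owes €2,644.80 (running OOP €5,961.80).
#3 (€1,400): deductible already satisfied, so traveler's share is 40% × €1,400 = €560. Traveler owes €560 (running OOP €6,521.80).
#4 (€432): deductible met; 40% of €432 = €172.80. Traveler owes €172.80 (running OOP €6,694.60).
#5 (€7,297): deductible met; 40% of €7,297 = €2,918.80. Cost to traveler: €2,918.80. OOP to date €9,613.40.
Total paid by the traveler: €3,317 + €2,644.80 + €560 + €172.80 + €2,918.80 = €9,613.40.

€9,613.40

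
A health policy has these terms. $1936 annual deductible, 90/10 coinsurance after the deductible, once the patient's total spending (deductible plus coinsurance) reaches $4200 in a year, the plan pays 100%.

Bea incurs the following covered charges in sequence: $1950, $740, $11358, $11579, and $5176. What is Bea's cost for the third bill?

$1135.80

Claim 1 — $1950: deductible takes $1936, $14 remains; patient's 10% is $1.40. Patient owes $1937.40 (running OOP $1937.40).
Claim 2 — $740: deductible met; 10% of $740 = $74. Cost to patient: $74. OOP to date $2011.40.
Claim 3 — $11358: deductible met; 10% of $11358 = $1135.80. Cost to patient: $1135.80. OOP to date $3147.20.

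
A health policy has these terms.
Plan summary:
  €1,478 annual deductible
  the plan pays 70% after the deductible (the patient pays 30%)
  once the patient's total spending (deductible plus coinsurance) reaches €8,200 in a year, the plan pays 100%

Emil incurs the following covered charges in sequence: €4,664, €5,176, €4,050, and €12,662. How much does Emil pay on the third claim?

€1,215

#1 (€4,664): deductible takes €1,478, €3,186 remains; patient's 30% is €955.80. Patient owes €2,433.80 (running OOP €2,433.80).
#2 (€5,176): deductible already satisfied, so patient's share is 30% × €5,176 = €1,552.80. Cost to patient: €1,552.80. OOP to date €3,986.60.
#3 (€4,050): deductible met; 30% of €4,050 = €1,215. Cost to patient: €1,215. OOP to date €5,201.60.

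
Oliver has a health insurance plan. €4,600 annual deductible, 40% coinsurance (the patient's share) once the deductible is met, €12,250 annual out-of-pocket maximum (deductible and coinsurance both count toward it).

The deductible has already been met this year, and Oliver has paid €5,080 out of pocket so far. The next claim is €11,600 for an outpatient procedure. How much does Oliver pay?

€4,640

The deductible is already satisfied, so the full bill goes to coinsurance.
Coinsurance: €11,600 × 40% = €4,640.
Cumulative spending €5,080 + €4,640 = €9,720 stays under the €12,250 maximum.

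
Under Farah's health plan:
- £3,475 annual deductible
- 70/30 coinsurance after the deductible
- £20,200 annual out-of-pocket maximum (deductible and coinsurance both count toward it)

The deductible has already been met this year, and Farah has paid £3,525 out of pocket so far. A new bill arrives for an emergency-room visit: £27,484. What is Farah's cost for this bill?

£8,245.20

With the deductible met, the entire £27,484 is subject to coinsurance.
Patient's 30% share of £27,484 is £8,245.20.
Total out-of-pocket so far would be £3,525 + £8,245.20 = £11,770.20, below the £20,200 cap — no reduction.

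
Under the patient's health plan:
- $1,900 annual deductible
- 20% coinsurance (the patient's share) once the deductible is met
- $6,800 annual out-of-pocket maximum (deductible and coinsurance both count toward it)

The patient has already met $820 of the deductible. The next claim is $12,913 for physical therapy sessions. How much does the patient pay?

$3,446.60

Remaining deductible: $1,900 − $820 = $1,080.
After the $1,080 deductible portion, $12,913 − $1,080 = $11,833 is subject to coinsurance.
20% of $11,833 = $2,366.60 falls to the patient.
That puts the patient's cost at $1,080 + $2,366.60 = $3,446.60 before any cap.
Year-to-date out-of-pocket becomes $820 + $3,446.60 = $4,266.60, still under the $6,800 maximum, so no cap applies.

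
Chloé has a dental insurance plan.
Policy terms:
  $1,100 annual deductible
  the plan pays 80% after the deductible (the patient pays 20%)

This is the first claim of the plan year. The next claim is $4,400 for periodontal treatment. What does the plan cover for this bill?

Deductible not yet touched, so the first $1,100 of the bill goes to the deductible.
The remaining $3,300 (= $4,400 − $1,100) moves to coinsurance.
Patient's 20% share of $3,300 is $660.
That puts the patient's cost at $1,100 + $660 = $1,760.
The plan picks up $4,400 − $1,760 = $2,640.

$2,640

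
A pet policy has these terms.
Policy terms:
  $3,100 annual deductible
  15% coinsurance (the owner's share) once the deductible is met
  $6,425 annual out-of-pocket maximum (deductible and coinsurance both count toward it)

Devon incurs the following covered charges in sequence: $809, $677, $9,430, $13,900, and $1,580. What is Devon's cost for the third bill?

$2,786.40

Claim 1 ($809): entire amount goes to the deductible. Owner pays $809; OOP now $809.
Claim 2 ($677): entire amount goes to the deductible. Owner pays $677; OOP now $1,486.
Claim 3 ($9,430): $1,614 to deductible, leaving $7,816; coinsurance $7,816 × 15% = $1,172.40. Owner pays $2,786.40; OOP now $4,272.40.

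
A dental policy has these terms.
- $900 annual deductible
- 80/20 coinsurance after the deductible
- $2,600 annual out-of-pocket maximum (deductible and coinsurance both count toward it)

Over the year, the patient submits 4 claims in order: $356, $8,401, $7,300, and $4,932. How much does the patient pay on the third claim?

$128.60

Claim 1 ($356): entire amount goes to the deductible. Patient owes $356 (running OOP $356).
Claim 2 ($8,401): $544 finishes the deductible; $7,857 goes to coinsurance; patient's 20% is $1,571.40. Cost to patient: $2,115.40. OOP to date $2,471.40.
Claim 3 ($7,300): deductible met; 20% of $7,300 = $1,460. Adding that to $2,471.40 gives $3,931.40, past the $2,600 cap; patient pays only $2,600 − $2,471.40 = $128.60.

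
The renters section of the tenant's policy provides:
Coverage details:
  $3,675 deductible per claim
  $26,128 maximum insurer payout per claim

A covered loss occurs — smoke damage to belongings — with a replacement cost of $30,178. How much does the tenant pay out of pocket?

Less the $3,675 deductible: $30,178 − $3,675 = $26,503.
The $26,128 per-incident cap binds; insurer pays $26,128.
Out of pocket: $30,178 − $26,128 = $4,050.

$4,050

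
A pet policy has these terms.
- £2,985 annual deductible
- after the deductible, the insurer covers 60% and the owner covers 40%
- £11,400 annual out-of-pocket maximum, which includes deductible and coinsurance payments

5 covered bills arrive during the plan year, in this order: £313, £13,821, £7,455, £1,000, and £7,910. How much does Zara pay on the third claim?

Claim 1 (£313): fully absorbed by the deductible. Owner owes £313 (running OOP £313).
Claim 2 (£13,821): deductible takes £2,672, £11,149 remains; 40% of £11,149 = £4,459.60. Owner owes £7,131.60 (running OOP £7,444.60).
Claim 3 (£7,455): 40% coinsurance on £7,455 = £2,982. Cost to owner: £2,982. OOP to date £10,426.60.

£2,982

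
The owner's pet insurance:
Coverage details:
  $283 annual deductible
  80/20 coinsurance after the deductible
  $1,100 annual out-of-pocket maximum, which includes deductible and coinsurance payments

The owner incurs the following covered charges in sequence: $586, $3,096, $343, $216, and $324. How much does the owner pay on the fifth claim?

Bill 1, $586: deductible takes $283, $303 remains; 20% of $303 = $60.60. Cost to owner: $343.60. OOP to date $343.60.
Bill 2, $3,096: 20% coinsurance on $3,096 = $619.20. Owner pays $619.20; OOP now $962.80.
Bill 3, $343: deductible met; 20% of $343 = $68.60. Owner pays $68.60; OOP now $1,031.40.
Bill 4, $216: 20% coinsurance on $216 = $43.20. Owner pays $43.20; OOP now $1,074.60.
Bill 5, $324: deductible already satisfied, so owner's share is 20% × $324 = $64.80. Adding that to $1,074.60 gives $1,139.40, past the $1,100 cap; owner pays only $1,100 − $1,074.60 = $25.40.

$25.40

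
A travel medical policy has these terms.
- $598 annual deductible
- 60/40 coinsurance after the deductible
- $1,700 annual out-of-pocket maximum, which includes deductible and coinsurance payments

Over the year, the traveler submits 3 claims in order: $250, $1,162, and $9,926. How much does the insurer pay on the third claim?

$9,149.60

#1 ($250): entire amount goes to the deductible. Traveler pays $250; OOP now $250. Insurer: $250 − $250 = $0.
#2 ($1,162): $348 to deductible, leaving $814; 40% of $814 = $325.60. Traveler pays $673.60; OOP now $923.60. Plan pays $1,162 − $673.60 = $488.40.
#3 ($9,926): deductible already satisfied, so traveler's share is 40% × $9,926 = $3,970.40. That would push OOP to $4,894, over the $1,700 cap, so traveler pays $1,700 − $923.60 = $776.40. Insurer: $9,926 − $776.40 = $9,149.60.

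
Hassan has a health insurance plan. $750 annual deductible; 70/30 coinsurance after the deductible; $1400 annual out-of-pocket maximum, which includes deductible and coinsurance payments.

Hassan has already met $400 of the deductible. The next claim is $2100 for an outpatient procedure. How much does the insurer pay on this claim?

Remaining deductible: $750 − $400 = $350.
The remaining $1750 (= $2100 − $350) moves to coinsurance.
30% of $1750 = $525 falls to the patient.
That puts the patient's cost at $350 + $525 = $875 before any cap.
Cumulative spending $400 + $875 = $1275 stays under the $1400 maximum.
Insurer pays the balance: $2100 − $875 = $1225.

$1225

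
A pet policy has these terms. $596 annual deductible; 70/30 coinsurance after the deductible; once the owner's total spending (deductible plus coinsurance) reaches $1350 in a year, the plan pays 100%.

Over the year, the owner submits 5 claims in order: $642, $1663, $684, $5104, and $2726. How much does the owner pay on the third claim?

Bill 1, $642: $596 finishes the deductible; $46 goes to coinsurance; coinsurance $46 × 30% = $13.80. Owner pays $609.80; OOP now $609.80.
Bill 2, $1663: 30% coinsurance on $1663 = $498.90. Owner owes $498.90 (running OOP $1108.70).
Bill 3, $684: deductible met; 30% of $684 = $205.20. Owner pays $205.20; OOP now $1313.90.

$205.20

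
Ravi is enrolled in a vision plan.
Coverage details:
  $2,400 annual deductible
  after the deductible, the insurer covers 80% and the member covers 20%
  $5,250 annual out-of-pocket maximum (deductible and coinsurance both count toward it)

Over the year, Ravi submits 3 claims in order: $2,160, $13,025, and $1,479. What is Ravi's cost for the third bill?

Claim 1 — $2,160: entire amount goes to the deductible. Member pays $2,160; OOP now $2,160.
Claim 2 — $13,025: deductible takes $240, $12,785 remains; member's 20% is $2,557. Cost to member: $2,797. OOP to date $4,957.
Claim 3 — $1,479: deductible met; 20% of $1,479 = $295.80. That would push OOP to $5,252.80, over the $5,250 cap, so member pays $5,250 − $4,957 = $293.

$293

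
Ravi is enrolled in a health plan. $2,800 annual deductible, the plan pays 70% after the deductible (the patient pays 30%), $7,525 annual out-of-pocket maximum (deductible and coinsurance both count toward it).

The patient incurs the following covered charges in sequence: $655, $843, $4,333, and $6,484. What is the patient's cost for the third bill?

Claim 1 — $655: entire amount goes to the deductible. Patient owes $655 (running OOP $655).
Claim 2 — $843: fully absorbed by the deductible. Patient pays $843; OOP now $1,498.
Claim 3 — $4,333: $1,302 finishes the deductible; $3,031 goes to coinsurance; patient's 30% is $909.30. Cost to patient: $2,211.30. OOP to date $3,709.30.

$2,211.30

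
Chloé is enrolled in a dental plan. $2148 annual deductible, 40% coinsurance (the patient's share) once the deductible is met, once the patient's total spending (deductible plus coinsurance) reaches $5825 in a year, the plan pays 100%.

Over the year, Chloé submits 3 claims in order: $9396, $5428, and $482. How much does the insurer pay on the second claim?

$4650.20

Bill 1, $9396: deductible takes $2148, $7248 remains; coinsurance $7248 × 40% = $2899.20. Cost to patient: $5047.20. OOP to date $5047.20. Insurer: $9396 − $5047.20 = $4348.80.
Bill 2, $5428: deductible met; 40% of $5428 = $2171.20. That would push OOP to $7218.40, over the $5825 cap, so patient pays $5825 − $5047.20 = $777.80. Insurer: $5428 − $777.80 = $4650.20.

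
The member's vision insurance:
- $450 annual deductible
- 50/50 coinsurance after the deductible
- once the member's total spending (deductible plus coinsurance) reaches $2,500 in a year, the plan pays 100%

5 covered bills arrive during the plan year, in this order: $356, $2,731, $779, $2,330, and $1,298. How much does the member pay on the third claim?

Claim 1 — $356: fully absorbed by the deductible. Member pays $356; OOP now $356.
Claim 2 — $2,731: $94 finishes the deductible; $2,637 goes to coinsurance; 50% of $2,637 = $1,318.50. Member pays $1,412.50; OOP now $1,768.50.
Claim 3 — $779: deductible met; 50% of $779 = $389.50. Member pays $389.50; OOP now $2,158.

$389.50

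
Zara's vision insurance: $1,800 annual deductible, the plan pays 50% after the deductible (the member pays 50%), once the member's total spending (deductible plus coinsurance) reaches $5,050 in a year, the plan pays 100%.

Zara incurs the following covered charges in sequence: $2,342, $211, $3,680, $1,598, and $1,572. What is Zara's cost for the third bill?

$1,840

Claim 1 — $2,342: $1,800 to deductible, leaving $542; 50% of $542 = $271. Member pays $2,071; OOP now $2,071.
Claim 2 — $211: deductible met; 50% of $211 = $105.50. Member owes $105.50 (running OOP $2,176.50).
Claim 3 — $3,680: deductible met; 50% of $3,680 = $1,840. Cost to member: $1,840. OOP to date $4,016.50.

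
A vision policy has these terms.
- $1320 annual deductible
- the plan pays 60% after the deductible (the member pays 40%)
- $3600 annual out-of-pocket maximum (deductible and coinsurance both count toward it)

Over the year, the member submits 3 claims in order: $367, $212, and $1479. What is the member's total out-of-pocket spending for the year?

Claim 1 ($367): entire amount goes to the deductible. Cost to member: $367. OOP to date $367.
Claim 2 ($212): fully absorbed by the deductible. Member pays $212; OOP now $579.
Claim 3 ($1479): deductible takes $741, $738 remains; 40% of $738 = $295.20. Member owes $1036.20 (running OOP $1615.20).
Summing the member's payments: $367 + $212 + $1036.20 = $1615.20.

$1615.20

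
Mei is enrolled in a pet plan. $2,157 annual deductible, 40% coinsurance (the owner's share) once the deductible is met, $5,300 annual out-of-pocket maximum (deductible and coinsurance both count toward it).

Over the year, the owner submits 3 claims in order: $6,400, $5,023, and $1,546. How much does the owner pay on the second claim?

Bill 1, $6,400: deductible takes $2,157, $4,243 remains; coinsurance $4,243 × 40% = $1,697.20. Owner pays $3,854.20; OOP now $3,854.20.
Bill 2, $5,023: 40% coinsurance on $5,023 = $2,009.20. OOP would hit $5,863.40 > $5,300, so the cap limits the owner to $5,300 − $3,854.20 = $1,445.80.

$1,445.80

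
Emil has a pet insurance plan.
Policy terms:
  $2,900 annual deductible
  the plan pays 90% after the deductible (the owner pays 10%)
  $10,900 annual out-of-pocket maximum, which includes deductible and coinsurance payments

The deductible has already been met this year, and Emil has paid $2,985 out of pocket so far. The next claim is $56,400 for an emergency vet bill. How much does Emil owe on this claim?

$5,640

With the deductible met, the entire $56,400 is subject to coinsurance.
10% of $56,400 = $5,640 falls to the owner.
Total out-of-pocket so far would be $2,985 + $5,640 = $8,625, below the $10,900 cap — no reduction.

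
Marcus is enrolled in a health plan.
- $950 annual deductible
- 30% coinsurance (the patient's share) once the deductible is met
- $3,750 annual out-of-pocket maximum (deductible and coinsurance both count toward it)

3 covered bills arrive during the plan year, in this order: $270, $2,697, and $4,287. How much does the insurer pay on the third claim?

Claim 1 ($270): fully absorbed by the deductible. Cost to patient: $270. OOP to date $270. Plan pays $270 − $270 = $0.
Claim 2 ($2,697): deductible takes $680, $2,017 remains; coinsurance $2,017 × 30% = $605.10. Cost to patient: $1,285.10. OOP to date $1,555.10. Insurer: $2,697 − $1,285.10 = $1,411.90.
Claim 3 ($4,287): 30% coinsurance on $4,287 = $1,286.10. Patient owes $1,286.10 (running OOP $2,841.20). Plan pays $4,287 − $1,286.10 = $3,000.90.

$3,000.90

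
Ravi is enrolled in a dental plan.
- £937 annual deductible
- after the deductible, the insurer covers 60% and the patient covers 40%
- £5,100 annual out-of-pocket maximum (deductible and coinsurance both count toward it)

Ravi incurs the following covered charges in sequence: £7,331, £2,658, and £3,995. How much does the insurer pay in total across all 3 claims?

Claim 1 — £7,331: deductible takes £937, £6,394 remains; 40% of £6,394 = £2,557.60. Patient owes £3,494.60 (running OOP £3,494.60). Insurer: £7,331 − £3,494.60 = £3,836.40.
Claim 2 — £2,658: 40% coinsurance on £2,658 = £1,063.20. Patient owes £1,063.20 (running OOP £4,557.80). Insurer: £2,658 − £1,063.20 = £1,594.80.
Claim 3 — £3,995: deductible already satisfied, so patient's share is 40% × £3,995 = £1,598. That would push OOP to £6,155.80, over the £5,100 cap, so patient pays £5,100 − £4,557.80 = £542.20. Plan pays £3,995 − £542.20 = £3,452.80.
Insurer total: £3,836.40 + £1,594.80 + £3,452.80 = £8,884.

£8,884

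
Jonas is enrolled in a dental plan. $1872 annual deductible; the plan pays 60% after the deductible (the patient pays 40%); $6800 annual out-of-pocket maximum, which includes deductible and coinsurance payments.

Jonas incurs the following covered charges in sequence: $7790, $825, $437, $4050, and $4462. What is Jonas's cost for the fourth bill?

Bill 1, $7790: $1872 to deductible, leaving $5918; 40% of $5918 = $2367.20. Patient pays $4239.20; OOP now $4239.20.
Bill 2, $825: deductible already satisfied, so patient's share is 40% × $825 = $330. Cost to patient: $330. OOP to date $4569.20.
Bill 3, $437: deductible met; 40% of $437 = $174.80. Patient owes $174.80 (running OOP $4744).
Bill 4, $4050: 40% coinsurance on $4050 = $1620. Cost to patient: $1620. OOP to date $6364.

$1620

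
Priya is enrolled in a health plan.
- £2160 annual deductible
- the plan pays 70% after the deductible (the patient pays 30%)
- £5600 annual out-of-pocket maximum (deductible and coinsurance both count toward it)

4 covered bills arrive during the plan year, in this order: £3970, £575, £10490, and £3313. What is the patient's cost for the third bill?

£2724.50

#1 (£3970): £2160 to deductible, leaving £1810; 30% of £1810 = £543. Cost to patient: £2703. OOP to date £2703.
#2 (£575): deductible already satisfied, so patient's share is 30% × £575 = £172.50. Patient owes £172.50 (running OOP £2875.50).
#3 (£10490): deductible met; 30% of £10490 = £3147. That would push OOP to £6022.50, over the £5600 cap, so patient pays £5600 − £2875.50 = £2724.50.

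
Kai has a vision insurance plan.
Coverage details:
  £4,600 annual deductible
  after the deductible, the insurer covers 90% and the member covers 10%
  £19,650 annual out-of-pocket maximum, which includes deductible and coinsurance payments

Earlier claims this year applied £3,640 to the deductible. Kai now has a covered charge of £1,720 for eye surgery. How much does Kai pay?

£1,036

Deductible still to meet: £4,600 − £3,640 = £960.
The remaining £760 (= £1,720 − £960) moves to coinsurance.
Member's 10% share of £760 is £76.
Member responsibility before any cap: £960 + £76 = £1,036.
Cumulative spending £3,640 + £1,036 = £4,676 stays under the £19,650 maximum.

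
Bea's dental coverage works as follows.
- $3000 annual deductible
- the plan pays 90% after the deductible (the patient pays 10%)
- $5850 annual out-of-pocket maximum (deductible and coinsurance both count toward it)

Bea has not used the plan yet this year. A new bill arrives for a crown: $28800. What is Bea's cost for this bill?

$5580

The full $3000 deductible is still open; $3000 of this bill applies to it.
The remaining $25800 (= $28800 − $3000) moves to coinsurance.
Patient's 10% share of $25800 is $2580.
So the patient owes $3000 + $2580 = $5580 before any cap.
Year-to-date out-of-pocket becomes $0 + $5580 = $5580, still under the $5850 maximum, so no cap applies.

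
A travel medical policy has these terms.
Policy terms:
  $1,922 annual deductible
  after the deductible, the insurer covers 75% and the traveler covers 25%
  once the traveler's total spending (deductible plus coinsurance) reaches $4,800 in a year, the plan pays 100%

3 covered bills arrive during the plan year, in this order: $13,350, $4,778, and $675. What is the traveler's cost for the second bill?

Claim 1 — $13,350: $1,922 finishes the deductible; $11,428 goes to coinsurance; 25% of $11,428 = $2,857. Cost to traveler: $4,779. OOP to date $4,779.
Claim 2 — $4,778: 25% coinsurance on $4,778 = $1,194.50. That would push OOP to $5,973.50, over the $4,800 cap, so traveler pays $4,800 − $4,779 = $21.

$21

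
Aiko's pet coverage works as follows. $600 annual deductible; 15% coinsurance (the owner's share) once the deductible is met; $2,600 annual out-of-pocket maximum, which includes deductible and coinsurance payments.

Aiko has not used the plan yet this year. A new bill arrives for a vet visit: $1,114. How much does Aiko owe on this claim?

$677.10

Deductible not yet touched, so the first $600 of the bill goes to the deductible.
The remaining $514 (= $1,114 − $600) moves to coinsurance.
Coinsurance: $514 × 15% = $77.10.
That puts the owner's cost at $600 + $77.10 = $677.10 before any cap.
Cumulative spending $0 + $677.10 = $677.10 stays under the $2,600 maximum.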